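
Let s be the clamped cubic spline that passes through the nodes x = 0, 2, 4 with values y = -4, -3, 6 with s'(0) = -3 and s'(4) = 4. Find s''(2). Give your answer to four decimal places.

Put M_i = s'' at the i-th knot. Here h = (2, 2) and Δ = (1/2, 9/2), so the interior equations h_(i-1)·M_(i-1) + 2(h_(i-1)+h_i)·M_i + h_i·M_(i+1) = 6(Δ_i − Δ_(i-1)) read
  2·M_0 + 8·M_1 + 2·M_2 = 6(Δ_1 - Δ_0) = 24
Clamped end conditions give two more equations: 2h_0·M_0 + h_0·M_1 = 6(Δ_0 - s'(0)) = 21 and h_1·M_1 + 2h_1·M_2 = 6(s'(4) - Δ_1) = -3.
Solving: M_0 = 4, M_1 = 5/2, M_2 = -2.

2.5000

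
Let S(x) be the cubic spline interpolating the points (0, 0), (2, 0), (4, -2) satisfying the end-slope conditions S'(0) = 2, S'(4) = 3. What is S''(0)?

Write M_i for S''(x_i). With h_i = 2, 2 and divided differences Δ_i = 0, -1, the continuity of S' gives the tridiagonal system
  2·M_0 + 8·M_1 + 2·M_2 = 6(Δ_1 - Δ_0) = -6
Clamped end conditions give two more equations: 2h_0·M_0 + h_0·M_1 = 6(Δ_0 - S'(0)) = -12 and h_1·M_1 + 2h_1·M_2 = 6(S'(4) - Δ_1) = 24.
Solving the tridiagonal system: M_0 = -2, M_1 = -2, M_2 = 7.

-2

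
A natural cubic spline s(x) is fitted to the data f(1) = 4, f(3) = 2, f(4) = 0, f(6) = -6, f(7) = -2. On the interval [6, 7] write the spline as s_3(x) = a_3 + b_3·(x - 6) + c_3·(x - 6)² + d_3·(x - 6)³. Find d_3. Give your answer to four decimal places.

-1.3710

Write M_i for s''(x_i). With h_i = 2, 1, 2, 1 and divided differences Δ_i = -1, -2, -3, 4, the continuity of s' gives the tridiagonal system
  2·M_0 + 6·M_1 + 1·M_2 = 6(Δ_1 - Δ_0) = -6
  1·M_1 + 6·M_2 + 2·M_3 = 6(Δ_2 - Δ_1) = -6
  2·M_2 + 6·M_3 + 1·M_4 = 6(Δ_3 - Δ_2) = 42
Natural end conditions: M_0 = M_4 = 0.
Solving: M_0 = 0, M_1 = -12/31, M_2 = -114/31, M_3 = 255/31, M_4 = 0.
On [6, 7], with s_3(x) = a_3 + b_3·(x - 6) + c_3·(x - 6)² + d_3·(x - 6)³: c_3 = M_3/2 = 255/62, d_3 = (M_4 - M_3)/(6h_3) = -85/62, b_3 = Δ_3 - h_3(2M_3 + M_4)/6 = 39/31.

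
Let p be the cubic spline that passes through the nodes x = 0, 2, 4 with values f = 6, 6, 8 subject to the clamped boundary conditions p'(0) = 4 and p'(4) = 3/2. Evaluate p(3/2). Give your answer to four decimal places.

6.5508

Write M_i for p''(x_i). With h_i = 2, 2 and divided differences Δ_i = 0, 1, the continuity of p' gives the tridiagonal system
  2·M_0 + 8·M_1 + 2·M_2 = 6(Δ_1 - Δ_0) = 6
Clamped end conditions give two more equations: 2h_0·M_0 + h_0·M_1 = 6(Δ_0 - p'(0)) = -24 and h_1·M_1 + 2h_1·M_2 = 6(p'(4) - Δ_1) = 3.
Solving the tridiagonal system: M_0 = -59/8, M_1 = 11/4, M_2 = -5/8.
On [0, 2], p(x) = 6 + 4·x - 59/16·x² + 27/32·x³.
With x = 3/2: p(3/2) = 1677/256.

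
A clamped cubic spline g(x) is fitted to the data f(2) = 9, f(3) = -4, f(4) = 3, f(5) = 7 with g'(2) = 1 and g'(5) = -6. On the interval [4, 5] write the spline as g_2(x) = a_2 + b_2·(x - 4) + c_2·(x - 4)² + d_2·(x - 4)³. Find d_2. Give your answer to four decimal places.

Put σ_i = g'' at the i-th knot. Here h = (1, 1, 1) and Δ = (-13, 7, 4), so the interior equations h_(i-1)·σ_(i-1) + 2(h_(i-1)+h_i)·σ_i + h_i·σ_(i+1) = 6(Δ_i − Δ_(i-1)) read
  1·σ_0 + 4·σ_1 + 1·σ_2 = 6(Δ_1 - Δ_0) = 120
  1·σ_1 + 4·σ_2 + 1·σ_3 = 6(Δ_2 - Δ_1) = -18
Clamped end conditions give two more equations: 2h_0·σ_0 + h_0·σ_1 = 6(Δ_0 - g'(2)) = -84 and h_2·σ_2 + 2h_2·σ_3 = 6(g'(5) - Δ_2) = -60.
Forward elimination and back-substitution give σ_0 = -200/3, σ_1 = 148/3, σ_2 = -32/3, σ_3 = -74/3.
On [4, 5], with g_2(x) = a_2 + b_2·(x - 4) + c_2·(x - 4)² + d_2·(x - 4)³: c_2 = σ_2/2 = -16/3, d_2 = (σ_3 - σ_2)/(6h_2) = -7/3, b_2 = Δ_2 - h_2(2σ_2 + σ_3)/6 = 35/3.

-2.3333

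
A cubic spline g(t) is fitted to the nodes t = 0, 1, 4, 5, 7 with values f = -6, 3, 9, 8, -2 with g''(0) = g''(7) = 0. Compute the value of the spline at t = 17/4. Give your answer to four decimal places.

With M_i denoting the second derivative at x_i, h_i = 1, 3, 1, 2, and Δ_i = (y_(i+1) − y_i)/h_i = 9, 2, -1, -5:
  1·M_0 + 8·M_1 + 3·M_2 = 6(Δ_1 - Δ_0) = -42
  3·M_1 + 8·M_2 + 1·M_3 = 6(Δ_2 - Δ_1) = -18
  1·M_2 + 6·M_3 + 2·M_4 = 6(Δ_3 - Δ_2) = -24
Natural end conditions: M_0 = M_4 = 0.
Forward elimination and back-substitution give M_0 = 0, M_1 = -123/23, M_2 = 6/23, M_3 = -93/23, M_4 = 0.
On [4, 5], g(t) = 9 - 19/46·(t - 4) + 3/23·(t - 4)² - 33/46·(t - 4)³.
With (t - 4) = 1/4: g(17/4) = 26183/2944.

8.8937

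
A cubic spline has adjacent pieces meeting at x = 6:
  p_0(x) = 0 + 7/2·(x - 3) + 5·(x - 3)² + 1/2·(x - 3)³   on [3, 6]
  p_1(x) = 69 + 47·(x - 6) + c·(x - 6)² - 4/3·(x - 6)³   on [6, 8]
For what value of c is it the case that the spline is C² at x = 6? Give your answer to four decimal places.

p_0''(x) = 10 + 3·(x - 3), so p_0''(6) = 19. On the right, p_1''(6) = 2c, so c = 19/2.

9.5000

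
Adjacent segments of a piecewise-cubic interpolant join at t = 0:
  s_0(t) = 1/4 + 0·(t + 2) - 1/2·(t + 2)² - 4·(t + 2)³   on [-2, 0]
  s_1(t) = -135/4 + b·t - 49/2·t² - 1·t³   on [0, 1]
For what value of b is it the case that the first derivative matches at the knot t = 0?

-50

s_0'(t) = 0 - 1·(t + 2) - 12·(t + 2)², so s_0'(0) = -50. On the right, s_1'(0) = b, so b = -50.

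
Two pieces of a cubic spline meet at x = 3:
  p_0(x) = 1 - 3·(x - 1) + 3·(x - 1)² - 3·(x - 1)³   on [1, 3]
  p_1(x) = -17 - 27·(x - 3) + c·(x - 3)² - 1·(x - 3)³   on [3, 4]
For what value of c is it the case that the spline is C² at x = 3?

-15

p_0''(x) = 6 - 18·(x - 1), so p_0''(3) = -30. On the right, p_1''(3) = 2c, so c = -15.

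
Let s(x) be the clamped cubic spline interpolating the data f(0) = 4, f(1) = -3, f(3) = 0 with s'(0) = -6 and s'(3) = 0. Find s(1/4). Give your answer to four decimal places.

With M_i denoting the second derivative at x_i, h_i = 1, 2, and Δ_i = (y_(i+1) − y_i)/h_i = -7, 3/2:
  1·M_0 + 6·M_1 + 2·M_2 = 6(Δ_1 - Δ_0) = 51
Clamped end conditions give two more equations: 2h_0·M_0 + h_0·M_1 = 6(Δ_0 - s'(0)) = -6 and h_1·M_1 + 2h_1·M_2 = 6(s'(3) - Δ_1) = -9.
Solving the tridiagonal system: M_0 = -19/2, M_1 = 13, M_2 = -35/4.
On [0, 1], s(x) = 4 - 6·x - 19/4·x² + 15/4·x³.
With x = 1/4: s(1/4) = 579/256.

2.2617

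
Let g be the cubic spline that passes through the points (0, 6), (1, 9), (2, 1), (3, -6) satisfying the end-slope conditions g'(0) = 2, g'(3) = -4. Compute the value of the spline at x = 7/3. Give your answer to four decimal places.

With M_i denoting the second derivative at x_i, h_i = 1, 1, 1, and Δ_i = (y_(i+1) − y_i)/h_i = 3, -8, -7:
  1·M_0 + 4·M_1 + 1·M_2 = 6(Δ_1 - Δ_0) = -66
  1·M_1 + 4·M_2 + 1·M_3 = 6(Δ_2 - Δ_1) = 6
Clamped end conditions give two more equations: 2h_0·M_0 + h_0·M_1 = 6(Δ_0 - g'(0)) = 6 and h_2·M_2 + 2h_2·M_3 = 6(g'(3) - Δ_2) = 18.
Solving: M_0 = 68/5, M_1 = -106/5, M_2 = 26/5, M_3 = 32/5.
On [2, 3], g(x) = 1 - 49/5·(x - 2) + 13/5·(x - 2)² + 1/5·(x - 2)³.
With (x - 2) = 1/3: g(7/3) = -266/135.

-1.9704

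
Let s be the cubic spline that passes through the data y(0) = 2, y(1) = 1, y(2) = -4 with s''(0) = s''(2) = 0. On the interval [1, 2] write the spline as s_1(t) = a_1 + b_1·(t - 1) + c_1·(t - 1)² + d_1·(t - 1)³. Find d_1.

1

Put M_i = s'' at the i-th knot. Here h = (1, 1) and Δ = (-1, -5), so the interior equations h_(i-1)·M_(i-1) + 2(h_(i-1)+h_i)·M_i + h_i·M_(i+1) = 6(Δ_i − Δ_(i-1)) read
  1·M_0 + 4·M_1 + 1·M_2 = 6(Δ_1 - Δ_0) = -24
Natural end conditions: M_0 = M_2 = 0.
Forward elimination and back-substitution give M_0 = 0, M_1 = -6, M_2 = 0.
On [1, 2], with s_1(t) = a_1 + b_1·(t - 1) + c_1·(t - 1)² + d_1·(t - 1)³: c_1 = M_1/2 = -3, d_1 = (M_2 - M_1)/(6h_1) = 1, b_1 = Δ_1 - h_1(2M_1 + M_2)/6 = -3.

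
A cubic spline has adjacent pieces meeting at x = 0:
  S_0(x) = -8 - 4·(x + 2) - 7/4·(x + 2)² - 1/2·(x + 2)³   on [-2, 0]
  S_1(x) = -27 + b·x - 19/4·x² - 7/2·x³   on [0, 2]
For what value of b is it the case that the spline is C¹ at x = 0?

-17

S_0'(x) = -4 - 7/2·(x + 2) - 3/2·(x + 2)², so S_0'(0) = -17. On the right, S_1'(0) = b, so b = -17.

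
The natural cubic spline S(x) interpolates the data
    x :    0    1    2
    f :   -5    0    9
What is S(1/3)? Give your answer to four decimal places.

With m_i denoting the second derivative at x_i, h_i = 1, 1, and Δ_i = (y_(i+1) − y_i)/h_i = 5, 9:
  1·m_0 + 4·m_1 + 1·m_2 = 6(Δ_1 - Δ_0) = 24
Natural end conditions: m_0 = m_2 = 0.
Solving: m_0 = 0, m_1 = 6, m_2 = 0.
On [0, 1], S(x) = -5 + 4·x + 0·x² + 1·x³.
With x = 1/3: S(1/3) = -98/27.

-3.6296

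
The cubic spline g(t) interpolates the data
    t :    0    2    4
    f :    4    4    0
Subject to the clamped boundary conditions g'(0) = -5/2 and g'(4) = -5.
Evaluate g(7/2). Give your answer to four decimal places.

2.0664

Put m_i = g'' at the i-th knot. Here h = (2, 2) and Δ = (0, -2), so the interior equations h_(i-1)·m_(i-1) + 2(h_(i-1)+h_i)·m_i + h_i·m_(i+1) = 6(Δ_i − Δ_(i-1)) read
  2·m_0 + 8·m_1 + 2·m_2 = 6(Δ_1 - Δ_0) = -12
Clamped end conditions give two more equations: 2h_0·m_0 + h_0·m_1 = 6(Δ_0 - g'(0)) = 15 and h_1·m_1 + 2h_1·m_2 = 6(g'(4) - Δ_1) = -18.
Solving: m_0 = 37/8, m_1 = -7/4, m_2 = -29/8.
On [2, 4], g(t) = 4 + 3/8·(t - 2) - 7/8·(t - 2)² - 5/32·(t - 2)³.
With (t - 2) = 3/2: g(7/2) = 529/256.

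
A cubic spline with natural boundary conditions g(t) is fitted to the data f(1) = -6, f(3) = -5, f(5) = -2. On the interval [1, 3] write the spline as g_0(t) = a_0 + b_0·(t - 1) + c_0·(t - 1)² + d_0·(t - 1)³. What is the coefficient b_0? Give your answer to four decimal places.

With m_i denoting the second derivative at x_i, h_i = 2, 2, and Δ_i = (y_(i+1) − y_i)/h_i = 1/2, 3/2:
  2·m_0 + 8·m_1 + 2·m_2 = 6(Δ_1 - Δ_0) = 6
Natural end conditions: m_0 = m_2 = 0.
Forward elimination and back-substitution give m_0 = 0, m_1 = 3/4, m_2 = 0.
On [1, 3], with g_0(t) = a_0 + b_0·(t - 1) + c_0·(t - 1)² + d_0·(t - 1)³: c_0 = m_0/2 = 0, d_0 = (m_1 - m_0)/(6h_0) = 1/16, b_0 = Δ_0 - h_0(2m_0 + m_1)/6 = 1/4.

0.2500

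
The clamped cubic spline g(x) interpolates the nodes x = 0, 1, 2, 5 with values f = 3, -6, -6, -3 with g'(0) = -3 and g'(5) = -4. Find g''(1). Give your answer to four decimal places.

With m_i denoting the second derivative at x_i, h_i = 1, 1, 3, and Δ_i = (y_(i+1) − y_i)/h_i = -9, 0, 1:
  1·m_0 + 4·m_1 + 1·m_2 = 6(Δ_1 - Δ_0) = 54
  1·m_1 + 8·m_2 + 3·m_3 = 6(Δ_2 - Δ_1) = 6
Clamped end conditions give two more equations: 2h_0·m_0 + h_0·m_1 = 6(Δ_0 - g'(0)) = -36 and h_2·m_2 + 2h_2·m_3 = 6(g'(5) - Δ_2) = -30.
Solving the tridiagonal system: m_0 = -820/29, m_1 = 596/29, m_2 = 2/29, m_3 = -146/29.

20.5517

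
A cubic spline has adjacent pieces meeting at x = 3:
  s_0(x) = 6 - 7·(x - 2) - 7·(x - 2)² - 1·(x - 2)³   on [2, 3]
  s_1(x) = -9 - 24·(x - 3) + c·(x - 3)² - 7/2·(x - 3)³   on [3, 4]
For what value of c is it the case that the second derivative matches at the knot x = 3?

-10

s_0''(x) = -14 - 6·(x - 2), so s_0''(3) = -20. On the right, s_1''(3) = 2c, so c = -10.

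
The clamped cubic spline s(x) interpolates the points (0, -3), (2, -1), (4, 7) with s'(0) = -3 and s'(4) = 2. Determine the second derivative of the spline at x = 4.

Write M_i for s''(x_i). With h_i = 2, 2 and divided differences Δ_i = 1, 4, the continuity of s' gives the tridiagonal system
  2·M_0 + 8·M_1 + 2·M_2 = 6(Δ_1 - Δ_0) = 18
Clamped end conditions give two more equations: 2h_0·M_0 + h_0·M_1 = 6(Δ_0 - s'(0)) = 24 and h_1·M_1 + 2h_1·M_2 = 6(s'(4) - Δ_1) = -12.
Hence M_0 = 5, M_1 = 2, M_2 = -4.

-4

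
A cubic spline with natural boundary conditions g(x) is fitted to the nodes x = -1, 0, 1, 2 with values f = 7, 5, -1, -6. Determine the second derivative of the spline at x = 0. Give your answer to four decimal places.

-6.8000

Write M_i for g''(x_i). With h_i = 1, 1, 1 and divided differences Δ_i = -2, -6, -5, the continuity of g' gives the tridiagonal system
  1·M_0 + 4·M_1 + 1·M_2 = 6(Δ_1 - Δ_0) = -24
  1·M_1 + 4·M_2 + 1·M_3 = 6(Δ_2 - Δ_1) = 6
Natural end conditions: M_0 = M_3 = 0.
Hence M_0 = 0, M_1 = -34/5, M_2 = 16/5, M_3 = 0.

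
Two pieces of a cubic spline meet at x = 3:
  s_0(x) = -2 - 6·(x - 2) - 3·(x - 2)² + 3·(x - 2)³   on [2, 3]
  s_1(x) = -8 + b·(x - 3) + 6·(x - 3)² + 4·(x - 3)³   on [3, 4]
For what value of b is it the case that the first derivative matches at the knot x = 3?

-3

s_0'(x) = -6 - 6·(x - 2) + 9·(x - 2)², so s_0'(3) = -3. On the right, s_1'(3) = b, so b = -3.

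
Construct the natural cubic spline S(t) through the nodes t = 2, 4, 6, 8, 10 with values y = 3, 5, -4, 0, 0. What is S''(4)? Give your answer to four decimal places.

Write M_i for S''(x_i). With h_i = 2, 2, 2, 2 and divided differences Δ_i = 1, -9/2, 2, 0, the continuity of S' gives the tridiagonal system
  2·M_0 + 8·M_1 + 2·M_2 = 6(Δ_1 - Δ_0) = -33
  2·M_1 + 8·M_2 + 2·M_3 = 6(Δ_2 - Δ_1) = 39
  2·M_2 + 8·M_3 + 2·M_4 = 6(Δ_3 - Δ_2) = -12
Natural end conditions: M_0 = M_4 = 0.
Forward elimination and back-substitution give M_0 = 0, M_1 = -663/112, M_2 = 201/28, M_3 = -369/112, M_4 = 0.

-5.9196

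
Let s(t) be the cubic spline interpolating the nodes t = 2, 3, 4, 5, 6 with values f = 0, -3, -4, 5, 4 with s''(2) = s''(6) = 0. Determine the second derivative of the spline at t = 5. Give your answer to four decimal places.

-20.1429

With m_i denoting the second derivative at x_i, h_i = 1, 1, 1, 1, and Δ_i = (y_(i+1) − y_i)/h_i = -3, -1, 9, -1:
  1·m_0 + 4·m_1 + 1·m_2 = 6(Δ_1 - Δ_0) = 12
  1·m_1 + 4·m_2 + 1·m_3 = 6(Δ_2 - Δ_1) = 60
  1·m_2 + 4·m_3 + 1·m_4 = 6(Δ_3 - Δ_2) = -60
Natural end conditions: m_0 = m_4 = 0.
Hence m_0 = 0, m_1 = -15/7, m_2 = 144/7, m_3 = -141/7, m_4 = 0.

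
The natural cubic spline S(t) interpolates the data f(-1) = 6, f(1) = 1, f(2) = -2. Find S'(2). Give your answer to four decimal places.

Write σ_i for S''(x_i). With h_i = 2, 1 and divided differences Δ_i = -5/2, -3, the continuity of S' gives the tridiagonal system
  2·σ_0 + 6·σ_1 + 1·σ_2 = 6(Δ_1 - Δ_0) = -3
Natural end conditions: σ_0 = σ_2 = 0.
Solving the tridiagonal system: σ_0 = 0, σ_1 = -1/2, σ_2 = 0.
On [1, 2], S'(t) = b_1 + 2c_1·(t - 1) + 3d_1·(t - 1)² with b_1 = Δ_1 - h_1(2σ_1 + σ_2)/6 = -17/6, c_1 = σ_1/2 = -1/4, d_1 = (σ_2 - σ_1)/(6h_1) = 1/12. So S'(2) = -37/12.

-3.0833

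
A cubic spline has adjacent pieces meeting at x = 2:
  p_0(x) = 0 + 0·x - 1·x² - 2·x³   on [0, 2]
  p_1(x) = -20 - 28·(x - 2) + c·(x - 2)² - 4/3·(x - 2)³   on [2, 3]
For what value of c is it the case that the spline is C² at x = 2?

-13

p_0''(x) = -2 - 12·x, so p_0''(2) = -26. On the right, p_1''(2) = 2c, so c = -13.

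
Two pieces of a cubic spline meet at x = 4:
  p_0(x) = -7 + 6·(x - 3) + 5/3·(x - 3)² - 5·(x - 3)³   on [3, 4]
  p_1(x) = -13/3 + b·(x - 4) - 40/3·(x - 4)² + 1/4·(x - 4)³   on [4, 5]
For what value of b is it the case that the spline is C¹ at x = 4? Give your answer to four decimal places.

p_0'(x) = 6 + 10/3·(x - 3) - 15·(x - 3)², so p_0'(4) = -17/3. On the right, p_1'(4) = b, so b = -17/3.

-5.6667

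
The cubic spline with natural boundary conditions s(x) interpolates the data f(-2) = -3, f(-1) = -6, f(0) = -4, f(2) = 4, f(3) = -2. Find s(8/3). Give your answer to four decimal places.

0.5732

Let M_i = s''(x_i). Step sizes h_i = 1, 1, 2, 1; slopes of the chords Δ_i = (y_(i+1) - y_i)/h_i = -3, 2, 4, -6.
  1·M_0 + 4·M_1 + 1·M_2 = 6(Δ_1 - Δ_0) = 30
  1·M_1 + 6·M_2 + 2·M_3 = 6(Δ_2 - Δ_1) = 12
  2·M_2 + 6·M_3 + 1·M_4 = 6(Δ_3 - Δ_2) = -60
Natural end conditions: M_0 = M_4 = 0.
Solving: M_0 = 0, M_1 = 384/61, M_2 = 294/61, M_3 = -708/61, M_4 = 0.
On [2, 3], s(x) = 4 - 130/61·(x - 2) - 354/61·(x - 2)² + 118/61·(x - 2)³.
With (x - 2) = 2/3: s(8/3) = 944/1647.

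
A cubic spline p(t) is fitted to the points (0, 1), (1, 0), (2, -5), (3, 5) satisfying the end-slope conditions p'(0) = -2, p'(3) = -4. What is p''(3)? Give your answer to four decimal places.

With m_i denoting the second derivative at x_i, h_i = 1, 1, 1, and Δ_i = (y_(i+1) − y_i)/h_i = -1, -5, 10:
  1·m_0 + 4·m_1 + 1·m_2 = 6(Δ_1 - Δ_0) = -24
  1·m_1 + 4·m_2 + 1·m_3 = 6(Δ_2 - Δ_1) = 90
Clamped end conditions give two more equations: 2h_0·m_0 + h_0·m_1 = 6(Δ_0 - p'(0)) = 6 and h_2·m_2 + 2h_2·m_3 = 6(p'(3) - Δ_2) = -84.
Hence m_0 = 196/15, m_1 = -302/15, m_2 = 652/15, m_3 = -956/15.

-63.7333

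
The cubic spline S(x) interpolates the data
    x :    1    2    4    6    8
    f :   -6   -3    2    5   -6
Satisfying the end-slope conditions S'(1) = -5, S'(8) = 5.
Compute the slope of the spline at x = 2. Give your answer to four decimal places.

5.4360

Write m_i for S''(x_i). With h_i = 1, 2, 2, 2 and divided differences Δ_i = 3, 5/2, 3/2, -11/2, the continuity of S' gives the tridiagonal system
  1·m_0 + 6·m_1 + 2·m_2 = 6(Δ_1 - Δ_0) = -3
  2·m_1 + 8·m_2 + 2·m_3 = 6(Δ_2 - Δ_1) = -6
  2·m_2 + 8·m_3 + 2·m_4 = 6(Δ_3 - Δ_2) = -42
Clamped end conditions give two more equations: 2h_0·m_0 + h_0·m_1 = 6(Δ_0 - S'(1)) = 48 and h_3·m_3 + 2h_3·m_4 = 6(S'(8) - Δ_3) = 63.
Hence m_0 = 2333/86, m_1 = -269/43, m_2 = 637/172, m_3 = -497/43, m_4 = 3703/172.
On [2, 4], S'(x) = b_1 + 2c_1·(x - 2) + 3d_1·(x - 2)² with b_1 = Δ_1 - h_1(2m_1 + m_2)/6 = 935/172, c_1 = m_1/2 = -269/86, d_1 = (m_2 - m_1)/(6h_1) = 571/688. So S'(2) = 935/172.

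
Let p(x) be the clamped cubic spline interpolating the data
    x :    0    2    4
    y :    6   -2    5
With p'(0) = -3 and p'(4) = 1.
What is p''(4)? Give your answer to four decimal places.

With M_i denoting the second derivative at x_i, h_i = 2, 2, and Δ_i = (y_(i+1) − y_i)/h_i = -4, 7/2:
  2·M_0 + 8·M_1 + 2·M_2 = 6(Δ_1 - Δ_0) = 45
Clamped end conditions give two more equations: 2h_0·M_0 + h_0·M_1 = 6(Δ_0 - p'(0)) = -6 and h_1·M_1 + 2h_1·M_2 = 6(p'(4) - Δ_1) = -15.
Solving: M_0 = -49/8, M_1 = 37/4, M_2 = -67/8.

-8.3750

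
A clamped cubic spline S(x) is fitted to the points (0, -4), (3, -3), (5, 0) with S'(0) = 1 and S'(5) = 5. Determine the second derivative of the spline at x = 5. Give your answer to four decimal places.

With M_i denoting the second derivative at x_i, h_i = 3, 2, and Δ_i = (y_(i+1) − y_i)/h_i = 1/3, 3/2:
  3·M_0 + 10·M_1 + 2·M_2 = 6(Δ_1 - Δ_0) = 7
Clamped end conditions give two more equations: 2h_0·M_0 + h_0·M_1 = 6(Δ_0 - S'(0)) = -4 and h_1·M_1 + 2h_1·M_2 = 6(S'(5) - Δ_1) = 21.
Solving: M_0 = -17/30, M_1 = -1/5, M_2 = 107/20.

5.3500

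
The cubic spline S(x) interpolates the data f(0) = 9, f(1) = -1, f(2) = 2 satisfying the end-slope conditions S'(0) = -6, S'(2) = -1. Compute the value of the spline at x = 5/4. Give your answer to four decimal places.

Let σ_i = S''(x_i). Step sizes h_i = 1, 1; slopes of the chords Δ_i = (y_(i+1) - y_i)/h_i = -10, 3.
  1·σ_0 + 4·σ_1 + 1·σ_2 = 6(Δ_1 - Δ_0) = 78
Clamped end conditions give two more equations: 2h_0·σ_0 + h_0·σ_1 = 6(Δ_0 - S'(0)) = -24 and h_1·σ_1 + 2h_1·σ_2 = 6(S'(2) - Δ_1) = -24.
Solving: σ_0 = -29, σ_1 = 34, σ_2 = -29.
On [1, 2], S(x) = -1 - 7/2·(x - 1) + 17·(x - 1)² - 21/2·(x - 1)³.
With (x - 1) = 1/4: S(5/4) = -125/128.

-0.9766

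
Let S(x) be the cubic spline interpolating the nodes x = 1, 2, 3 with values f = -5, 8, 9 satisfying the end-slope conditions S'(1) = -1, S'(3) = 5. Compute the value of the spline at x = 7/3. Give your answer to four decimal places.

Put m_i = S'' at the i-th knot. Here h = (1, 1) and Δ = (13, 1), so the interior equations h_(i-1)·m_(i-1) + 2(h_(i-1)+h_i)·m_i + h_i·m_(i+1) = 6(Δ_i − Δ_(i-1)) read
  1·m_0 + 4·m_1 + 1·m_2 = 6(Δ_1 - Δ_0) = -72
Clamped end conditions give two more equations: 2h_0·m_0 + h_0·m_1 = 6(Δ_0 - S'(1)) = 84 and h_1·m_1 + 2h_1·m_2 = 6(S'(3) - Δ_1) = 24.
Solving: m_0 = 63, m_1 = -42, m_2 = 33.
On [2, 3], S(x) = 8 + 19/2·(x - 2) - 21·(x - 2)² + 25/2·(x - 2)³.
With (x - 2) = 1/3: S(7/3) = 251/27.

9.2963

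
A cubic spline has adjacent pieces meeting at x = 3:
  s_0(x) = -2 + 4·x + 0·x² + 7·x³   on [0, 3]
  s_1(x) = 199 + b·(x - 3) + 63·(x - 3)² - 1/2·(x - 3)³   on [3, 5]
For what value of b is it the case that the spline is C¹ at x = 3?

s_0'(x) = 4 + 0·x + 21·x², so s_0'(3) = 193. On the right, s_1'(3) = b, so b = 193.

193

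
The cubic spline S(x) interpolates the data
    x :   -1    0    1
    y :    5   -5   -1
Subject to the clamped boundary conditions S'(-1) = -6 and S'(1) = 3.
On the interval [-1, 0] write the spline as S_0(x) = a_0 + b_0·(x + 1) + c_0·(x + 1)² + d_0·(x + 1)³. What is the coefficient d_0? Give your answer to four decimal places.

10.2500

With σ_i denoting the second derivative at x_i, h_i = 1, 1, and Δ_i = (y_(i+1) − y_i)/h_i = -10, 4:
  1·σ_0 + 4·σ_1 + 1·σ_2 = 6(Δ_1 - Δ_0) = 84
Clamped end conditions give two more equations: 2h_0·σ_0 + h_0·σ_1 = 6(Δ_0 - S'(-1)) = -24 and h_1·σ_1 + 2h_1·σ_2 = 6(S'(1) - Δ_1) = -6.
Hence σ_0 = -57/2, σ_1 = 33, σ_2 = -39/2.
On [-1, 0], with S_0(x) = a_0 + b_0·(x + 1) + c_0·(x + 1)² + d_0·(x + 1)³: c_0 = σ_0/2 = -57/4, d_0 = (σ_1 - σ_0)/(6h_0) = 41/4, b_0 = Δ_0 - h_0(2σ_0 + σ_1)/6 = -6.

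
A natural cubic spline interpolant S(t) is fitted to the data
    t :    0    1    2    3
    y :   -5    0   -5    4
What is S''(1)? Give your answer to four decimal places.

Put M_i = S'' at the i-th knot. Here h = (1, 1, 1) and Δ = (5, -5, 9), so the interior equations h_(i-1)·M_(i-1) + 2(h_(i-1)+h_i)·M_i + h_i·M_(i+1) = 6(Δ_i − Δ_(i-1)) read
  1·M_0 + 4·M_1 + 1·M_2 = 6(Δ_1 - Δ_0) = -60
  1·M_1 + 4·M_2 + 1·M_3 = 6(Δ_2 - Δ_1) = 84
Natural end conditions: M_0 = M_3 = 0.
Hence M_0 = 0, M_1 = -108/5, M_2 = 132/5, M_3 = 0.

-21.6000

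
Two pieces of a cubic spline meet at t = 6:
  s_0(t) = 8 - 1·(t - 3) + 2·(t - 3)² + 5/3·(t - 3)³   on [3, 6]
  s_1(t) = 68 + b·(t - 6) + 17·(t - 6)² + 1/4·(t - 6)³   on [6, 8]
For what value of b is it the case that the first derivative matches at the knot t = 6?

56

s_0'(t) = -1 + 4·(t - 3) + 5·(t - 3)², so s_0'(6) = 56. On the right, s_1'(6) = b, so b = 56.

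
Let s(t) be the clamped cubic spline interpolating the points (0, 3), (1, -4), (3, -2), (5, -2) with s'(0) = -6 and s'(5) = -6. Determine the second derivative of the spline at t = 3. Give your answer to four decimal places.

Write M_i for s''(x_i). With h_i = 1, 2, 2 and divided differences Δ_i = -7, 1, 0, the continuity of s' gives the tridiagonal system
  1·M_0 + 6·M_1 + 2·M_2 = 6(Δ_1 - Δ_0) = 48
  2·M_1 + 8·M_2 + 2·M_3 = 6(Δ_2 - Δ_1) = -6
Clamped end conditions give two more equations: 2h_0·M_0 + h_0·M_1 = 6(Δ_0 - s'(0)) = -6 and h_2·M_2 + 2h_2·M_3 = 6(s'(5) - Δ_2) = -36.
Forward elimination and back-substitution give M_0 = -180/23, M_1 = 222/23, M_2 = -24/23, M_3 = -195/23.

-1.0435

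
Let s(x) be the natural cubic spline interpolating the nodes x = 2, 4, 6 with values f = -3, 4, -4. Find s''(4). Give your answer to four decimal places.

-5.6250

With m_i denoting the second derivative at x_i, h_i = 2, 2, and Δ_i = (y_(i+1) − y_i)/h_i = 7/2, -4:
  2·m_0 + 8·m_1 + 2·m_2 = 6(Δ_1 - Δ_0) = -45
Natural end conditions: m_0 = m_2 = 0.
Hence m_0 = 0, m_1 = -45/8, m_2 = 0.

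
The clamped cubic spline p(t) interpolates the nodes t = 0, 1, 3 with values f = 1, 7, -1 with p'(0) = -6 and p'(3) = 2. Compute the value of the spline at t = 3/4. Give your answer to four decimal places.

4.9844

Let m_i = p''(x_i). Step sizes h_i = 1, 2; slopes of the chords Δ_i = (y_(i+1) - y_i)/h_i = 6, -4.
  1·m_0 + 6·m_1 + 2·m_2 = 6(Δ_1 - Δ_0) = -60
Clamped end conditions give two more equations: 2h_0·m_0 + h_0·m_1 = 6(Δ_0 - p'(0)) = 72 and h_1·m_1 + 2h_1·m_2 = 6(p'(3) - Δ_1) = 36.
Solving the tridiagonal system: m_0 = 146/3, m_1 = -76/3, m_2 = 65/3.
On [0, 1], p(t) = 1 - 6·t + 73/3·t² - 37/3·t³.
With t = 3/4: p(3/4) = 319/64.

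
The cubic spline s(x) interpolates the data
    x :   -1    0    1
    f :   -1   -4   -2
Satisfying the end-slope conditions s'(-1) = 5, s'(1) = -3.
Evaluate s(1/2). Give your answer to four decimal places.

Write M_i for s''(x_i). With h_i = 1, 1 and divided differences Δ_i = -3, 2, the continuity of s' gives the tridiagonal system
  1·M_0 + 4·M_1 + 1·M_2 = 6(Δ_1 - Δ_0) = 30
Clamped end conditions give two more equations: 2h_0·M_0 + h_0·M_1 = 6(Δ_0 - s'(-1)) = -48 and h_1·M_1 + 2h_1·M_2 = 6(s'(1) - Δ_1) = -30.
Hence M_0 = -71/2, M_1 = 23, M_2 = -53/2.
On [0, 1], s(x) = -4 - 5/4·x + 23/2·x² - 33/4·x³.
With x = 1/2: s(1/2) = -89/32.

-2.7813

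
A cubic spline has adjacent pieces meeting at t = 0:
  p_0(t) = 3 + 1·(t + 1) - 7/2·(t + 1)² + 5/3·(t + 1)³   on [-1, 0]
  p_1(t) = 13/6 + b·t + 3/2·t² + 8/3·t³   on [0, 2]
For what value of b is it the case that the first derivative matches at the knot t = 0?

-1

p_0'(t) = 1 - 7·(t + 1) + 5·(t + 1)², so p_0'(0) = -1. On the right, p_1'(0) = b, so b = -1.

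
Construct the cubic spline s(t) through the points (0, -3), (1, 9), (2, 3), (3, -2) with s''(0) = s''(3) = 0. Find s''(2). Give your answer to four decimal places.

8.8000

Let M_i = s''(x_i). Step sizes h_i = 1, 1, 1; slopes of the chords Δ_i = (y_(i+1) - y_i)/h_i = 12, -6, -5.
  1·M_0 + 4·M_1 + 1·M_2 = 6(Δ_1 - Δ_0) = -108
  1·M_1 + 4·M_2 + 1·M_3 = 6(Δ_2 - Δ_1) = 6
Natural end conditions: M_0 = M_3 = 0.
Solving: M_0 = 0, M_1 = -146/5, M_2 = 44/5, M_3 = 0.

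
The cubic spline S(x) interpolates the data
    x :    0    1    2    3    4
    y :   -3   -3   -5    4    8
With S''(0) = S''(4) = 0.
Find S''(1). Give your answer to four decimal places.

-8.4643

Put M_i = S'' at the i-th knot. Here h = (1, 1, 1, 1) and Δ = (0, -2, 9, 4), so the interior equations h_(i-1)·M_(i-1) + 2(h_(i-1)+h_i)·M_i + h_i·M_(i+1) = 6(Δ_i − Δ_(i-1)) read
  1·M_0 + 4·M_1 + 1·M_2 = 6(Δ_1 - Δ_0) = -12
  1·M_1 + 4·M_2 + 1·M_3 = 6(Δ_2 - Δ_1) = 66
  1·M_2 + 4·M_3 + 1·M_4 = 6(Δ_3 - Δ_2) = -30
Natural end conditions: M_0 = M_4 = 0.
Solving: M_0 = 0, M_1 = -237/28, M_2 = 153/7, M_3 = -363/28, M_4 = 0.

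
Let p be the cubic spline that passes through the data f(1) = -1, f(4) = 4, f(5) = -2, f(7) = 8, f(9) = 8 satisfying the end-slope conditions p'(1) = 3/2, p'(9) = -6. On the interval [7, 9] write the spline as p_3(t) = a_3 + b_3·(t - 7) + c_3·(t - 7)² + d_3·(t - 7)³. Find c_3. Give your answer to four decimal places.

With σ_i denoting the second derivative at x_i, h_i = 3, 1, 2, 2, and Δ_i = (y_(i+1) − y_i)/h_i = 5/3, -6, 5, 0:
  3·σ_0 + 8·σ_1 + 1·σ_2 = 6(Δ_1 - Δ_0) = -46
  1·σ_1 + 6·σ_2 + 2·σ_3 = 6(Δ_2 - Δ_1) = 66
  2·σ_2 + 8·σ_3 + 2·σ_4 = 6(Δ_3 - Δ_2) = -30
Clamped end conditions give two more equations: 2h_0·σ_0 + h_0·σ_1 = 6(Δ_0 - p'(1)) = 1 and h_3·σ_3 + 2h_3·σ_4 = 6(p'(9) - Δ_3) = -36.
Solving: σ_0 = 2333/480, σ_1 = -751/80, σ_2 = 2323/160, σ_3 = -469/80, σ_4 = -971/160.
On [7, 9], with p_3(t) = a_3 + b_3·(t - 7) + c_3·(t - 7)² + d_3·(t - 7)³: c_3 = σ_3/2 = -469/160, d_3 = (σ_4 - σ_3)/(6h_3) = -11/640, b_3 = Δ_3 - h_3(2σ_3 + σ_4)/6 = 949/160.

-2.9313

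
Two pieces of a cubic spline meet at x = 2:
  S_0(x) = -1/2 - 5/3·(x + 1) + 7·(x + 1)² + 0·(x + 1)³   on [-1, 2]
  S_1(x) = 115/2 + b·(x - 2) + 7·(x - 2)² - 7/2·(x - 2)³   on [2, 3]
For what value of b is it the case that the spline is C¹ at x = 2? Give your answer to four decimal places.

S_0'(x) = -5/3 + 14·(x + 1) + 0·(x + 1)², so S_0'(2) = 121/3. On the right, S_1'(2) = b, so b = 121/3.

40.3333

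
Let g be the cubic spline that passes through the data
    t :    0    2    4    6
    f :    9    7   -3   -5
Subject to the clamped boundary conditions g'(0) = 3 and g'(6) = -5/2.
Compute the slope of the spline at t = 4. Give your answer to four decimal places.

-2.7333

Let M_i = g''(x_i). Step sizes h_i = 2, 2, 2; slopes of the chords Δ_i = (y_(i+1) - y_i)/h_i = -1, -5, -1.
  2·M_0 + 8·M_1 + 2·M_2 = 6(Δ_1 - Δ_0) = -24
  2·M_1 + 8·M_2 + 2·M_3 = 6(Δ_2 - Δ_1) = 24
Clamped end conditions give two more equations: 2h_0·M_0 + h_0·M_1 = 6(Δ_0 - g'(0)) = -24 and h_2·M_2 + 2h_2·M_3 = 6(g'(6) - Δ_2) = -9.
Hence M_0 = -133/30, M_1 = -47/15, M_2 = 149/30, M_3 = -71/15.
On [4, 6], g'(t) = b_2 + 2c_2·(t - 4) + 3d_2·(t - 4)² with b_2 = Δ_2 - h_2(2M_2 + M_3)/6 = -41/15, c_2 = M_2/2 = 149/60, d_2 = (M_3 - M_2)/(6h_2) = -97/120. So g'(4) = -41/15.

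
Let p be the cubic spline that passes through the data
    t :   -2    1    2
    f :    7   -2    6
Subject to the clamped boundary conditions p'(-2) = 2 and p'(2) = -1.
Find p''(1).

18

With σ_i denoting the second derivative at x_i, h_i = 3, 1, and Δ_i = (y_(i+1) − y_i)/h_i = -3, 8:
  3·σ_0 + 8·σ_1 + 1·σ_2 = 6(Δ_1 - Δ_0) = 66
Clamped end conditions give two more equations: 2h_0·σ_0 + h_0·σ_1 = 6(Δ_0 - p'(-2)) = -30 and h_1·σ_1 + 2h_1·σ_2 = 6(p'(2) - Δ_1) = -54.
Solving the tridiagonal system: σ_0 = -14, σ_1 = 18, σ_2 = -36.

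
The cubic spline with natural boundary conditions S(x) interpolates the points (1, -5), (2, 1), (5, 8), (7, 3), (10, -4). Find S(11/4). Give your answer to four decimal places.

4.5163

Put σ_i = S'' at the i-th knot. Here h = (1, 3, 2, 3) and Δ = (6, 7/3, -5/2, -7/3), so the interior equations h_(i-1)·σ_(i-1) + 2(h_(i-1)+h_i)·σ_i + h_i·σ_(i+1) = 6(Δ_i − Δ_(i-1)) read
  1·σ_0 + 8·σ_1 + 3·σ_2 = 6(Δ_1 - Δ_0) = -22
  3·σ_1 + 10·σ_2 + 2·σ_3 = 6(Δ_2 - Δ_1) = -29
  2·σ_2 + 10·σ_3 + 3·σ_4 = 6(Δ_3 - Δ_2) = 1
Natural end conditions: σ_0 = σ_4 = 0.
Forward elimination and back-substitution give σ_0 = 0, σ_1 = -206/113, σ_2 = -838/339, σ_3 = 403/678, σ_4 = 0.
On [2, 5], S(x) = 1 + 1828/339·(x - 2) - 103/113·(x - 2)² - 110/3051·(x - 2)³.
With (x - 2) = 3/4: S(11/4) = 16331/3616.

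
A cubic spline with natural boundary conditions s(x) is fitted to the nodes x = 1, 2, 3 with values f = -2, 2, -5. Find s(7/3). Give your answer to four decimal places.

With m_i denoting the second derivative at x_i, h_i = 1, 1, and Δ_i = (y_(i+1) − y_i)/h_i = 4, -7:
  1·m_0 + 4·m_1 + 1·m_2 = 6(Δ_1 - Δ_0) = -66
Natural end conditions: m_0 = m_2 = 0.
Solving: m_0 = 0, m_1 = -33/2, m_2 = 0.
On [2, 3], s(x) = 2 - 3/2·(x - 2) - 33/4·(x - 2)² + 11/4·(x - 2)³.
With (x - 2) = 1/3: s(7/3) = 37/54.

0.6852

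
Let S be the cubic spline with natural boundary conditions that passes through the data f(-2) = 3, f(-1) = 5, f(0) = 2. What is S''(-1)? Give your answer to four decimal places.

-7.5000

Write M_i for S''(x_i). With h_i = 1, 1 and divided differences Δ_i = 2, -3, the continuity of S' gives the tridiagonal system
  1·M_0 + 4·M_1 + 1·M_2 = 6(Δ_1 - Δ_0) = -30
Natural end conditions: M_0 = M_2 = 0.
Solving the tridiagonal system: M_0 = 0, M_1 = -15/2, M_2 = 0.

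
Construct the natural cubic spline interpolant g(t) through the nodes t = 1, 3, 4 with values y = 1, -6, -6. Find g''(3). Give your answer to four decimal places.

Write σ_i for g''(x_i). With h_i = 2, 1 and divided differences Δ_i = -7/2, 0, the continuity of g' gives the tridiagonal system
  2·σ_0 + 6·σ_1 + 1·σ_2 = 6(Δ_1 - Δ_0) = 21
Natural end conditions: σ_0 = σ_2 = 0.
Solving the tridiagonal system: σ_0 = 0, σ_1 = 7/2, σ_2 = 0.

3.5000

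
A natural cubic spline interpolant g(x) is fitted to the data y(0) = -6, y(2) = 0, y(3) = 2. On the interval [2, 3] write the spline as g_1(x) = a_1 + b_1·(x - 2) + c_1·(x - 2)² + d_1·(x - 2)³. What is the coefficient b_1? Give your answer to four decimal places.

Write σ_i for g''(x_i). With h_i = 2, 1 and divided differences Δ_i = 3, 2, the continuity of g' gives the tridiagonal system
  2·σ_0 + 6·σ_1 + 1·σ_2 = 6(Δ_1 - Δ_0) = -6
Natural end conditions: σ_0 = σ_2 = 0.
Hence σ_0 = 0, σ_1 = -1, σ_2 = 0.
On [2, 3], with g_1(x) = a_1 + b_1·(x - 2) + c_1·(x - 2)² + d_1·(x - 2)³: c_1 = σ_1/2 = -1/2, d_1 = (σ_2 - σ_1)/(6h_1) = 1/6, b_1 = Δ_1 - h_1(2σ_1 + σ_2)/6 = 7/3.

2.3333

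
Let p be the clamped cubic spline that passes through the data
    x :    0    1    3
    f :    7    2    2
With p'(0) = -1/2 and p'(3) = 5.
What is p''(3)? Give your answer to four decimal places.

4.3333

With m_i denoting the second derivative at x_i, h_i = 1, 2, and Δ_i = (y_(i+1) − y_i)/h_i = -5, 0:
  1·m_0 + 6·m_1 + 2·m_2 = 6(Δ_1 - Δ_0) = 30
Clamped end conditions give two more equations: 2h_0·m_0 + h_0·m_1 = 6(Δ_0 - p'(0)) = -27 and h_1·m_1 + 2h_1·m_2 = 6(p'(3) - Δ_1) = 30.
Solving the tridiagonal system: m_0 = -50/3, m_1 = 19/3, m_2 = 13/3.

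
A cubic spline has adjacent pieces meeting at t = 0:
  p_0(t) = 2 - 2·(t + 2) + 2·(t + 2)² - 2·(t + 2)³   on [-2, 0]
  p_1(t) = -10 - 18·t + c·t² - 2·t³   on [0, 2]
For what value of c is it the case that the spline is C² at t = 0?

p_0''(t) = 4 - 12·(t + 2), so p_0''(0) = -20. On the right, p_1''(0) = 2c, so c = -10.

-10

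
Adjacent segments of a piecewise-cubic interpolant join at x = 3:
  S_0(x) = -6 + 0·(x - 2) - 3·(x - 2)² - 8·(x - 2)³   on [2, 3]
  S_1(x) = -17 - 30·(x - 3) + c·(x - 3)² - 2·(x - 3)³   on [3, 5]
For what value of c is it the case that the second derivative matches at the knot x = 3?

-27

S_0''(x) = -6 - 48·(x - 2), so S_0''(3) = -54. On the right, S_1''(3) = 2c, so c = -27.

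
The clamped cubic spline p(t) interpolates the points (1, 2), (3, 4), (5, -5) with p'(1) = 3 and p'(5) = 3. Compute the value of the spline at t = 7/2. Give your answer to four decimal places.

With M_i denoting the second derivative at x_i, h_i = 2, 2, and Δ_i = (y_(i+1) − y_i)/h_i = 1, -9/2:
  2·M_0 + 8·M_1 + 2·M_2 = 6(Δ_1 - Δ_0) = -33
Clamped end conditions give two more equations: 2h_0·M_0 + h_0·M_1 = 6(Δ_0 - p'(1)) = -12 and h_1·M_1 + 2h_1·M_2 = 6(p'(5) - Δ_1) = 45.
Solving the tridiagonal system: M_0 = 9/8, M_1 = -33/4, M_2 = 123/8.
On [3, 5], p(t) = 4 - 33/8·(t - 3) - 33/8·(t - 3)² + 63/32·(t - 3)³.
With (t - 3) = 1/2: p(7/2) = 295/256.

1.1523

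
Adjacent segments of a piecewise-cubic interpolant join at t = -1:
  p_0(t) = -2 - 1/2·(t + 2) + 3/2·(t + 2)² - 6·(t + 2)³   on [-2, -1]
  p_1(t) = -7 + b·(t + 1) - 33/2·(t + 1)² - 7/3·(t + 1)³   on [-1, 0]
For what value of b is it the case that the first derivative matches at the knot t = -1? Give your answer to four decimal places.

p_0'(t) = -1/2 + 3·(t + 2) - 18·(t + 2)², so p_0'(-1) = -31/2. On the right, p_1'(-1) = b, so b = -31/2.

-15.5000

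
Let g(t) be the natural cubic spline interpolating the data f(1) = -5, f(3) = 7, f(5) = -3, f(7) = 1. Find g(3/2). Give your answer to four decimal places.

-0.4063

Write m_i for g''(x_i). With h_i = 2, 2, 2 and divided differences Δ_i = 6, -5, 2, the continuity of g' gives the tridiagonal system
  2·m_0 + 8·m_1 + 2·m_2 = 6(Δ_1 - Δ_0) = -66
  2·m_1 + 8·m_2 + 2·m_3 = 6(Δ_2 - Δ_1) = 42
Natural end conditions: m_0 = m_3 = 0.
Solving the tridiagonal system: m_0 = 0, m_1 = -51/5, m_2 = 39/5, m_3 = 0.
On [1, 3], g(t) = -5 + 47/5·(t - 1) + 0·(t - 1)² - 17/20·(t - 1)³.
With (t - 1) = 1/2: g(3/2) = -13/32.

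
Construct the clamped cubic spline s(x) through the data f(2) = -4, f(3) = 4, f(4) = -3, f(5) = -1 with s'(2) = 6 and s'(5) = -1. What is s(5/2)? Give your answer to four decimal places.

0.7333

Write m_i for s''(x_i). With h_i = 1, 1, 1 and divided differences Δ_i = 8, -7, 2, the continuity of s' gives the tridiagonal system
  1·m_0 + 4·m_1 + 1·m_2 = 6(Δ_1 - Δ_0) = -90
  1·m_1 + 4·m_2 + 1·m_3 = 6(Δ_2 - Δ_1) = 54
Clamped end conditions give two more equations: 2h_0·m_0 + h_0·m_1 = 6(Δ_0 - s'(2)) = 12 and h_2·m_2 + 2h_2·m_3 = 6(s'(5) - Δ_2) = -18.
Solving: m_0 = 356/15, m_1 = -532/15, m_2 = 422/15, m_3 = -346/15.
On [2, 3], s(x) = -4 + 6·(x - 2) + 178/15·(x - 2)² - 148/15·(x - 2)³.
With (x - 2) = 1/2: s(5/2) = 11/15.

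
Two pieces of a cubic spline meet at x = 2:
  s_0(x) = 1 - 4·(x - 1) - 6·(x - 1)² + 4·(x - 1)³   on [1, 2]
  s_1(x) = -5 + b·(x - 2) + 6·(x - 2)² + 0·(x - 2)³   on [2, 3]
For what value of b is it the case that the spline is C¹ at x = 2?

s_0'(x) = -4 - 12·(x - 1) + 12·(x - 1)², so s_0'(2) = -4. On the right, s_1'(2) = b, so b = -4.

-4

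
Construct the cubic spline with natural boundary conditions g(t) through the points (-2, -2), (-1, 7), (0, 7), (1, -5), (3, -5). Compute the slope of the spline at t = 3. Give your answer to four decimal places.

5.0930

With M_i denoting the second derivative at x_i, h_i = 1, 1, 1, 2, and Δ_i = (y_(i+1) − y_i)/h_i = 9, 0, -12, 0:
  1·M_0 + 4·M_1 + 1·M_2 = 6(Δ_1 - Δ_0) = -54
  1·M_1 + 4·M_2 + 1·M_3 = 6(Δ_2 - Δ_1) = -72
  1·M_2 + 6·M_3 + 2·M_4 = 6(Δ_3 - Δ_2) = 72
Natural end conditions: M_0 = M_4 = 0.
Forward elimination and back-substitution give M_0 = 0, M_1 = -369/43, M_2 = -846/43, M_3 = 657/43, M_4 = 0.
On [1, 3], g'(t) = b_3 + 2c_3·(t - 1) + 3d_3·(t - 1)² with b_3 = Δ_3 - h_3(2M_3 + M_4)/6 = -438/43, c_3 = M_3/2 = 657/86, d_3 = (M_4 - M_3)/(6h_3) = -219/172. So g'(3) = 219/43.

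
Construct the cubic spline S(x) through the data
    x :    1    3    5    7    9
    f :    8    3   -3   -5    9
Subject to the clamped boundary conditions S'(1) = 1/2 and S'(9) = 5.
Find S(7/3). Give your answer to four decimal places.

5.3968

With M_i denoting the second derivative at x_i, h_i = 2, 2, 2, 2, and Δ_i = (y_(i+1) − y_i)/h_i = -5/2, -3, -1, 7:
  2·M_0 + 8·M_1 + 2·M_2 = 6(Δ_1 - Δ_0) = -3
  2·M_1 + 8·M_2 + 2·M_3 = 6(Δ_2 - Δ_1) = 12
  2·M_2 + 8·M_3 + 2·M_4 = 6(Δ_3 - Δ_2) = 48
Clamped end conditions give two more equations: 2h_0·M_0 + h_0·M_1 = 6(Δ_0 - S'(1)) = -18 and h_3·M_3 + 2h_3·M_4 = 6(S'(9) - Δ_3) = -12.
Solving the tridiagonal system: M_0 = -141/28, M_1 = 15/14, M_2 = -3/4, M_3 = 111/14, M_4 = -195/28.
On [1, 3], S(x) = 8 + 1/2·(x - 1) - 141/56·(x - 1)² + 57/112·(x - 1)³.
With (x - 1) = 4/3: S(7/3) = 340/63.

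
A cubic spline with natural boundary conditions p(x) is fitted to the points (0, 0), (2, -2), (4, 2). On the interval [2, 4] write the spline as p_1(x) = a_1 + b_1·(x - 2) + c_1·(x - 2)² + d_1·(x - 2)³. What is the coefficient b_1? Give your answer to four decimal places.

0.5000

Write m_i for p''(x_i). With h_i = 2, 2 and divided differences Δ_i = -1, 2, the continuity of p' gives the tridiagonal system
  2·m_0 + 8·m_1 + 2·m_2 = 6(Δ_1 - Δ_0) = 18
Natural end conditions: m_0 = m_2 = 0.
Solving the tridiagonal system: m_0 = 0, m_1 = 9/4, m_2 = 0.
On [2, 4], with p_1(x) = a_1 + b_1·(x - 2) + c_1·(x - 2)² + d_1·(x - 2)³: c_1 = m_1/2 = 9/8, d_1 = (m_2 - m_1)/(6h_1) = -3/16, b_1 = Δ_1 - h_1(2m_1 + m_2)/6 = 1/2.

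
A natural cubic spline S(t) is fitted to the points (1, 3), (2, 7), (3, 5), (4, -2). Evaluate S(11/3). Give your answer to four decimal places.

Let M_i = S''(x_i). Step sizes h_i = 1, 1, 1; slopes of the chords Δ_i = (y_(i+1) - y_i)/h_i = 4, -2, -7.
  1·M_0 + 4·M_1 + 1·M_2 = 6(Δ_1 - Δ_0) = -36
  1·M_1 + 4·M_2 + 1·M_3 = 6(Δ_2 - Δ_1) = -30
Natural end conditions: M_0 = M_3 = 0.
Solving the tridiagonal system: M_0 = 0, M_1 = -38/5, M_2 = -28/5, M_3 = 0.
On [3, 4], S(t) = 5 - 77/15·(t - 3) - 14/5·(t - 3)² + 14/15·(t - 3)³.
With (t - 3) = 2/3: S(11/3) = 247/405.

0.6099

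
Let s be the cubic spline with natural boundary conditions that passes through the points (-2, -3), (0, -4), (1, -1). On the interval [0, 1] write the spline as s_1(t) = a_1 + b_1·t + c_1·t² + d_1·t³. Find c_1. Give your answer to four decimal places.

With m_i denoting the second derivative at x_i, h_i = 2, 1, and Δ_i = (y_(i+1) − y_i)/h_i = -1/2, 3:
  2·m_0 + 6·m_1 + 1·m_2 = 6(Δ_1 - Δ_0) = 21
Natural end conditions: m_0 = m_2 = 0.
Solving the tridiagonal system: m_0 = 0, m_1 = 7/2, m_2 = 0.
On [0, 1], with s_1(t) = a_1 + b_1·t + c_1·t² + d_1·t³: c_1 = m_1/2 = 7/4, d_1 = (m_2 - m_1)/(6h_1) = -7/12, b_1 = Δ_1 - h_1(2m_1 + m_2)/6 = 11/6.

1.7500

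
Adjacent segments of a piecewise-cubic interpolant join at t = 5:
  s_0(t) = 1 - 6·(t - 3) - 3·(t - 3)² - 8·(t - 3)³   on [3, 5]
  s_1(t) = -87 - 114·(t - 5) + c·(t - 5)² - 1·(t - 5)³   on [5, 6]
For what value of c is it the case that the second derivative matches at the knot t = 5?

-51

s_0''(t) = -6 - 48·(t - 3), so s_0''(5) = -102. On the right, s_1''(5) = 2c, so c = -51.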